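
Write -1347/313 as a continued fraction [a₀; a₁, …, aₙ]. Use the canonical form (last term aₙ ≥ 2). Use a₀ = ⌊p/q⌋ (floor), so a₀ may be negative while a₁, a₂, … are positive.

-1347 = -5·313 + 218
313 = 1·218 + 95
218 = 2·95 + 28
95 = 3·28 + 11
28 = 2·11 + 6
11 = 1·6 + 5
6 = 1·5 + 1
5 = 5·1 + 0  (stop)
So -1347/313 = [-5; 1, 2, 3, 2, 1, 1, 5].

[-5; 1, 2, 3, 2, 1, 1, 5]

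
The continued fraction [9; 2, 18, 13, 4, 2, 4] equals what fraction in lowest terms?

Fold from the inside: start with 4/1.
  2 + 1/4 = 9/4
  4 + 4/9 = 40/9
  13 + 9/40 = 529/40
  18 + 40/529 = 9562/529
  2 + 529/9562 = 19653/9562
  9 + 9562/19653 = 186439/19653

186439/19653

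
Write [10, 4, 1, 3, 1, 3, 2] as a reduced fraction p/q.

2103/206

Fold from the inside: start with 2/1.
  3 + 1/2 = 7/2
  1 + 2/7 = 9/7
  3 + 7/9 = 34/9
  1 + 9/34 = 43/34
  4 + 34/43 = 206/43
  10 + 43/206 = 2103/206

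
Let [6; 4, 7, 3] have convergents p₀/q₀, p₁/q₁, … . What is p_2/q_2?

181/29

Using pₖ = aₖpₖ₋₁ + pₖ₋₂, qₖ = aₖqₖ₋₁ + qₖ₋₂ (with p₋₁=1, p₋₂=0, q₋₁=0, q₋₂=1):
  k=0: a=6, p=6, q=1
  k=1: a=4, p=25, q=4
  k=2: a=7, p=181, q=29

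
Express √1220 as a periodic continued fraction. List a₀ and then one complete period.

[34; 1, 12, 1, 68]

a₀ = ⌊√1220⌋ = 34.
With m₀=0, d₀=1 and mₖ₊₁ = dₖaₖ − mₖ, dₖ₊₁ = (n − mₖ₊₁²)/dₖ, aₖ₊₁ = ⌊(a₀+mₖ₊₁)/dₖ₊₁⌋:
  k=1: m=34, d=64, a=1
  k=2: m=30, d=5, a=12
  k=3: m=30, d=64, a=1
  k=4: m=34, d=1, a=68
d=1 and a=2a₀=68 at k=4, so the next step gives (m, d) = (34, 64) again — its k=1 value — and the period has length 4.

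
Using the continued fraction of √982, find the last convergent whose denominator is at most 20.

94/3

√982 = [31; 2, 1, 30, 1, 2, 62, …] (period length 6).
Convergents:
  p_0/q_0 = 31/1
  p_1/q_1 = 63/2
  p_2/q_2 = 94/3
  p_3/q_3 = 2883/92
q_2 = 3 ≤ 20 < 92 = q_3, so the answer is 94/3.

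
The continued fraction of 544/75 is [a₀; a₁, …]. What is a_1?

3

544 = 7·75 + 19   →  a_0 = 7
75 = 3·19 + 18   →  a_1 = 3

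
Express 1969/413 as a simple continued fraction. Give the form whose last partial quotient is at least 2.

[4; 1, 3, 3, 3, 4, 2]

1969 = 4·413 + 317
413 = 1·317 + 96
317 = 3·96 + 29
96 = 3·29 + 9
29 = 3·9 + 2
9 = 4·2 + 1
2 = 2·1 + 0  (stop)
So 1969/413 = [4; 1, 3, 3, 3, 4, 2].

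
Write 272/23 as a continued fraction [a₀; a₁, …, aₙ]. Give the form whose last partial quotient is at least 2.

[11; 1, 4, 1, 3]

272 = 11·23 + 19
23 = 1·19 + 4
19 = 4·4 + 3
4 = 1·3 + 1
3 = 3·1 + 0  (stop)
So 272/23 = [11; 1, 4, 1, 3].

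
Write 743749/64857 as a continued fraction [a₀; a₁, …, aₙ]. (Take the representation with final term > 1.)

743749 = 11·64857 + 30322
64857 = 2·30322 + 4213
30322 = 7·4213 + 831
4213 = 5·831 + 58
831 = 14·58 + 19
58 = 3·19 + 1
19 = 19·1 + 0  (stop)
So 743749/64857 = [11; 2, 7, 5, 14, 3, 19].

[11; 2, 7, 5, 14, 3, 19]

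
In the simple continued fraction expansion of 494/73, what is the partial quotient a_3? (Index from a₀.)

3

494 = 6·73 + 56   →  a_0 = 6
73 = 1·56 + 17   →  a_1 = 1
56 = 3·17 + 5   →  a_2 = 3
17 = 3·5 + 2   →  a_3 = 3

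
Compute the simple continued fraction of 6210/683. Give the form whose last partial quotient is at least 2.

[9; 10, 1, 5, 3, 3]

6210 = 9*683 + 63
683 = 10*63 + 53
63 = 1*53 + 10
53 = 5*10 + 3
10 = 3*3 + 1
3 = 3*1 + 0  (stop)
So 6210/683 = [9; 10, 1, 5, 3, 3].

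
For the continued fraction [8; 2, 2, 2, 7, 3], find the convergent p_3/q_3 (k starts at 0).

101/12

Using pₖ = aₖpₖ₋₁ + pₖ₋₂, qₖ = aₖqₖ₋₁ + qₖ₋₂ (with p₋₁=1, p₋₂=0, q₋₁=0, q₋₂=1):
  k=0: a=8, p=8, q=1
  k=1: a=2, p=17, q=2
  k=2: a=2, p=42, q=5
  k=3: a=2, p=101, q=12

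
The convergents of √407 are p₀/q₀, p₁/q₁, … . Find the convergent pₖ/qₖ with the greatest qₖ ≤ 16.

√407 = [20; 5, 1, 2, 1, 5, 40, …] (period length 6).
Convergents:
  p_0/q_0 = 20/1
  p_1/q_1 = 101/5
  p_2/q_2 = 121/6
  p_3/q_3 = 343/17
q_2 = 6 ≤ 16 < 17 = q_3, so the answer is 121/6.

121/6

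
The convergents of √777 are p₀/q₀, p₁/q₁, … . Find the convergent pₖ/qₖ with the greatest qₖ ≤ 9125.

99457/3568

√777 = [27; 1, 6, 1, 54, …] (period length 4).
Convergents:
  p_0/q_0 = 27/1
  p_1/q_1 = 28/1
  p_2/q_2 = 195/7
  p_3/q_3 = 223/8
  p_4/q_4 = 12237/439
  p_5/q_5 = 12460/447
  p_6/q_6 = 86997/3121
  p_7/q_7 = 99457/3568
  p_8/q_8 = 5457675/195793
q_7 = 3568 ≤ 9125 < 195793 = q_8, so the answer is 99457/3568.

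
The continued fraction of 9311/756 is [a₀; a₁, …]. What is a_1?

9311 = 12·756 + 239   →  a_0 = 12
756 = 3·239 + 39   →  a_1 = 3

3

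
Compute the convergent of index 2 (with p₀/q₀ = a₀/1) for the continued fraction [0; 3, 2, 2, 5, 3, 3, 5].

2/7

Using pₖ = aₖpₖ₋₁ + pₖ₋₂, qₖ = aₖqₖ₋₁ + qₖ₋₂ (with p₋₁=1, p₋₂=0, q₋₁=0, q₋₂=1):
  k=0: a=0, p=0, q=1
  k=1: a=3, p=1, q=3
  k=2: a=2, p=2, q=7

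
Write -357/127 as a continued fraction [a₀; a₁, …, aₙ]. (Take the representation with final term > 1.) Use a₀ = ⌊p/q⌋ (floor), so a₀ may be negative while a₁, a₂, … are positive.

[-3; 5, 3, 2, 3]

-357 = -3·127 + 24
127 = 5·24 + 7
24 = 3·7 + 3
7 = 2·3 + 1
3 = 3·1 + 0  (stop)
So -357/127 = [-3; 5, 3, 2, 3].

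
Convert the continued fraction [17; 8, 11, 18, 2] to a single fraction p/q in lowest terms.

56662/3309

Using pₖ = aₖpₖ₋₁ + pₖ₋₂ and qₖ = aₖqₖ₋₁ + qₖ₋₂:
  k=0: a=17, p=17, q=1
  k=1: a=8, p=137, q=8
  k=2: a=11, p=1524, q=89
  k=3: a=18, p=27569, q=1610
  k=4: a=2, p=56662, q=3309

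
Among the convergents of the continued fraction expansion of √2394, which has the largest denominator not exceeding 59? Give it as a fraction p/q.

685/14

√2394 = [48; 1, 12, 1, 96, …] (period length 4).
Convergents:
  p_0/q_0 = 48/1
  p_1/q_1 = 49/1
  p_2/q_2 = 636/13
  p_3/q_3 = 685/14
  p_4/q_4 = 66396/1357
q_3 = 14 ≤ 59 < 1357 = q_4, so the answer is 685/14.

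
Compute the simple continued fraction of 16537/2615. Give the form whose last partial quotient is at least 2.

[6; 3, 11, 2, 4, 8]

16537 = 6*2615 + 847
2615 = 3*847 + 74
847 = 11*74 + 33
74 = 2*33 + 8
33 = 4*8 + 1
8 = 8*1 + 0  (stop)
So 16537/2615 = [6; 3, 11, 2, 4, 8].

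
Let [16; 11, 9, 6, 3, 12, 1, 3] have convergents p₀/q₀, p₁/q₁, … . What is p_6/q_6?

Using pₖ = aₖpₖ₋₁ + pₖ₋₂, qₖ = aₖqₖ₋₁ + qₖ₋₂ (with p₋₁=1, p₋₂=0, q₋₁=0, q₋₂=1):
  k=0: a=16, p=16, q=1
  k=1: a=11, p=177, q=11
  k=2: a=9, p=1609, q=100
  k=3: a=6, p=9831, q=611
  k=4: a=3, p=31102, q=1933
  k=5: a=12, p=383055, q=23807
  k=6: a=1, p=414157, q=25740

414157/25740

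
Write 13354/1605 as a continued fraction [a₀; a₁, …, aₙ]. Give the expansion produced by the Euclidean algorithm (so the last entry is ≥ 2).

[8; 3, 8, 6, 3, 3]

13354 = 8×1605 + 514
1605 = 3×514 + 63
514 = 8×63 + 10
63 = 6×10 + 3
10 = 3×3 + 1
3 = 3×1 + 0  (stop)
So 13354/1605 = [8; 3, 8, 6, 3, 3].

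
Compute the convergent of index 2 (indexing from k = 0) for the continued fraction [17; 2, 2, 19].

87/5

Using pₖ = aₖpₖ₋₁ + pₖ₋₂, qₖ = aₖqₖ₋₁ + qₖ₋₂ (with p₋₁=1, p₋₂=0, q₋₁=0, q₋₂=1):
  k=0: a=17, p=17, q=1
  k=1: a=2, p=35, q=2
  k=2: a=2, p=87, q=5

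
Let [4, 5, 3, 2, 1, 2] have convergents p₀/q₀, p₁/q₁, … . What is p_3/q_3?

155/37

Using pₖ = aₖpₖ₋₁ + pₖ₋₂, qₖ = aₖqₖ₋₁ + qₖ₋₂ (with p₋₁=1, p₋₂=0, q₋₁=0, q₋₂=1):
  k=0: a=4, p=4, q=1
  k=1: a=5, p=21, q=5
  k=2: a=3, p=67, q=16
  k=3: a=2, p=155, q=37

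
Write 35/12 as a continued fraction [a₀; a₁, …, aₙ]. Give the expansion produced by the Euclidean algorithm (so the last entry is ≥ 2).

35 = 2·12 + 11
12 = 1·11 + 1
11 = 11·1 + 0  (stop)
So 35/12 = [2; 1, 11].

[2; 1, 11]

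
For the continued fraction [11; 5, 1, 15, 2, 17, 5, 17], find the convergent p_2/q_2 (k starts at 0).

67/6

Using pₖ = aₖpₖ₋₁ + pₖ₋₂, qₖ = aₖqₖ₋₁ + qₖ₋₂ (with p₋₁=1, p₋₂=0, q₋₁=0, q₋₂=1):
  k=0: a=11, p=11, q=1
  k=1: a=5, p=56, q=5
  k=2: a=1, p=67, q=6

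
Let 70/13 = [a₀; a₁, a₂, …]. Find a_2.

1

70 = 5·13 + 5   →  a_0 = 5
13 = 2·5 + 3   →  a_1 = 2
5 = 1·3 + 2   →  a_2 = 1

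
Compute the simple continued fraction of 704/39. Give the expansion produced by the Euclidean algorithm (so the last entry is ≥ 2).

704 = 18*39 + 2
39 = 19*2 + 1
2 = 2*1 + 0  (stop)
So 704/39 = [18; 19, 2].

[18; 19, 2]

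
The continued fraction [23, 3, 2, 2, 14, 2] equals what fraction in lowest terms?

Fold from the inside: start with 2/1.
  14 + 1/2 = 29/2
  2 + 2/29 = 60/29
  2 + 29/60 = 149/60
  3 + 60/149 = 507/149
  23 + 149/507 = 11810/507

11810/507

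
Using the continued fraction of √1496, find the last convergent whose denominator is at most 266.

√1496 = [38; 1, 2, 9, 2, 1, 76, …] (period length 6).
Convergents:
  p_0/q_0 = 38/1
  p_1/q_1 = 39/1
  p_2/q_2 = 116/3
  p_3/q_3 = 1083/28
  p_4/q_4 = 2282/59
  p_5/q_5 = 3365/87
  p_6/q_6 = 258022/6671
q_5 = 87 ≤ 266 < 6671 = q_6, so the answer is 3365/87.

3365/87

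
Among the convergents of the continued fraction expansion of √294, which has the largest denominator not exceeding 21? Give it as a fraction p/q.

120/7

√294 = [17; 6, 1, 4, 1, 6, 34, …] (period length 6).
Convergents:
  p_0/q_0 = 17/1
  p_1/q_1 = 103/6
  p_2/q_2 = 120/7
  p_3/q_3 = 583/34
q_2 = 7 ≤ 21 < 34 = q_3, so the answer is 120/7.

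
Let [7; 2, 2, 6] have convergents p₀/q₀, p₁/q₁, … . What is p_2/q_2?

Using pₖ = aₖpₖ₋₁ + pₖ₋₂, qₖ = aₖqₖ₋₁ + qₖ₋₂ (with p₋₁=1, p₋₂=0, q₋₁=0, q₋₂=1):
  k=0: a=7, p=7, q=1
  k=1: a=2, p=15, q=2
  k=2: a=2, p=37, q=5

37/5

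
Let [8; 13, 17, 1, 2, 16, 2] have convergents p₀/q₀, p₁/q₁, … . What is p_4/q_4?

5589/692

Using pₖ = aₖpₖ₋₁ + pₖ₋₂, qₖ = aₖqₖ₋₁ + qₖ₋₂ (with p₋₁=1, p₋₂=0, q₋₁=0, q₋₂=1):
  k=0: a=8, p=8, q=1
  k=1: a=13, p=105, q=13
  k=2: a=17, p=1793, q=222
  k=3: a=1, p=1898, q=235
  k=4: a=2, p=5589, q=692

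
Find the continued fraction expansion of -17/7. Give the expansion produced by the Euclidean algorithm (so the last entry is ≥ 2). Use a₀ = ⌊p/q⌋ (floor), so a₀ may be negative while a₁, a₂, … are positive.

-17 = -3·7 + 4
7 = 1·4 + 3
4 = 1·3 + 1
3 = 3·1 + 0  (stop)
So -17/7 = [-3; 1, 1, 3].

[-3; 1, 1, 3]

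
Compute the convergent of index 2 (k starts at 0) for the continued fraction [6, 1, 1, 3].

Using pₖ = aₖpₖ₋₁ + pₖ₋₂, qₖ = aₖqₖ₋₁ + qₖ₋₂ (with p₋₁=1, p₋₂=0, q₋₁=0, q₋₂=1):
  k=0: a=6, p=6, q=1
  k=1: a=1, p=7, q=1
  k=2: a=1, p=13, q=2

13/2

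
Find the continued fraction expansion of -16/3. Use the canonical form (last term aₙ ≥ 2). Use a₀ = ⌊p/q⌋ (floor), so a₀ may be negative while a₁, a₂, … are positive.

-16 = -6·3 + 2
3 = 1·2 + 1
2 = 2·1 + 0  (stop)
So -16/3 = [-6; 1, 2].

[-6; 1, 2]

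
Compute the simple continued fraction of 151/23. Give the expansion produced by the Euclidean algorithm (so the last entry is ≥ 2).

[6; 1, 1, 3, 3]

151 = 6·23 + 13
23 = 1·13 + 10
13 = 1·10 + 3
10 = 3·3 + 1
3 = 3·1 + 0  (stop)
So 151/23 = [6; 1, 1, 3, 3].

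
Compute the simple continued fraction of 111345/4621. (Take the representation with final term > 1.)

[24; 10, 2, 11, 9, 2]

111345 = 24×4621 + 441
4621 = 10×441 + 211
441 = 2×211 + 19
211 = 11×19 + 2
19 = 9×2 + 1
2 = 2×1 + 0  (stop)
So 111345/4621 = [24; 10, 2, 11, 9, 2].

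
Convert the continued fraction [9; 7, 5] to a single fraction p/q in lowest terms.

329/36

Fold from the inside: start with 5/1.
  7 + 1/5 = 36/5
  9 + 5/36 = 329/36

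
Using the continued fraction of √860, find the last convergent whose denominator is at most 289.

3871/132

√860 = [29; 3, 14, 3, 58, …] (period length 4).
Convergents:
  p_0/q_0 = 29/1
  p_1/q_1 = 88/3
  p_2/q_2 = 1261/43
  p_3/q_3 = 3871/132
  p_4/q_4 = 225779/7699
q_3 = 132 ≤ 289 < 7699 = q_4, so the answer is 3871/132.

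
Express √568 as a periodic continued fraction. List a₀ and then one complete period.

[23; 1, 4, 1, 46]

a₀ = ⌊√568⌋ = 23.
With m₀=0, d₀=1 and mₖ₊₁ = dₖaₖ − mₖ, dₖ₊₁ = (n − mₖ₊₁²)/dₖ, aₖ₊₁ = ⌊(a₀+mₖ₊₁)/dₖ₊₁⌋:
  k=1: m=23, d=39, a=1
  k=2: m=16, d=8, a=4
  k=3: m=16, d=39, a=1
  k=4: m=23, d=1, a=46
d=1 and a=2a₀=46 at k=4, so the next step gives (m, d) = (23, 39) again — its k=1 value — and the period has length 4.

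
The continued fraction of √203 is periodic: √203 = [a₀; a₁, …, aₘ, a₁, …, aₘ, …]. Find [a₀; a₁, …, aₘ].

[14; 4, 28]

a₀ = ⌊√203⌋ = 14.
With m₀=0, d₀=1 and mₖ₊₁ = dₖaₖ − mₖ, dₖ₊₁ = (n − mₖ₊₁²)/dₖ, aₖ₊₁ = ⌊(a₀+mₖ₊₁)/dₖ₊₁⌋:
  k=1: m=14, d=7, a=4
  k=2: m=14, d=1, a=28
d=1 and a=2a₀=28 at k=2, so the next step gives (m, d) = (14, 7) again — its k=1 value — and the period has length 2.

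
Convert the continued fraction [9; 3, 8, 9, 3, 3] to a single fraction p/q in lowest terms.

Fold from the inside: start with 3/1.
  3 + 1/3 = 10/3
  9 + 3/10 = 93/10
  8 + 10/93 = 754/93
  3 + 93/754 = 2355/754
  9 + 754/2355 = 21949/2355

21949/2355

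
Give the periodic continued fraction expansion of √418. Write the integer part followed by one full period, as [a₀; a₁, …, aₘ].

[20; 2, 4, 20, 4, 2, 40]

a₀ = ⌊√418⌋ = 20.
With m₀=0, d₀=1 and mₖ₊₁ = dₖaₖ − mₖ, dₖ₊₁ = (n − mₖ₊₁²)/dₖ, aₖ₊₁ = ⌊(a₀+mₖ₊₁)/dₖ₊₁⌋:
  k=1: m=20, d=18, a=2
  k=2: m=16, d=9, a=4
  k=3: m=20, d=2, a=20
  k=4: m=20, d=9, a=4
  k=5: m=16, d=18, a=2
  k=6: m=20, d=1, a=40
d=1 and a=2a₀=40 at k=6, so the next step gives (m, d) = (20, 18) again — its k=1 value — and the period has length 6.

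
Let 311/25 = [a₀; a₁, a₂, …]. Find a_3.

1

311 = 12·25 + 11   →  a_0 = 12
25 = 2·11 + 3   →  a_1 = 2
11 = 3·3 + 2   →  a_2 = 3
3 = 1·2 + 1   →  a_3 = 1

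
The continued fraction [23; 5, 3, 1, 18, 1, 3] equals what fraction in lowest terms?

38009/1639

Fold from the inside: start with 3/1.
  1 + 1/3 = 4/3
  18 + 3/4 = 75/4
  1 + 4/75 = 79/75
  3 + 75/79 = 312/79
  5 + 79/312 = 1639/312
  23 + 312/1639 = 38009/1639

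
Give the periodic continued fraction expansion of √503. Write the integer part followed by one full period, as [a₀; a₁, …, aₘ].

[22; 2, 2, 1, 21, 1, 2, 2, 44]

a₀ = ⌊√503⌋ = 22.
With m₀=0, d₀=1 and mₖ₊₁ = dₖaₖ − mₖ, dₖ₊₁ = (n − mₖ₊₁²)/dₖ, aₖ₊₁ = ⌊(a₀+mₖ₊₁)/dₖ₊₁⌋:
  k=1: m=22, d=19, a=2
  k=2: m=16, d=13, a=2
  k=3: m=10, d=31, a=1
  k=4: m=21, d=2, a=21
  k=5: m=21, d=31, a=1
  k=6: m=10, d=13, a=2
  k=7: m=16, d=19, a=2
  k=8: m=22, d=1, a=44
d=1 and a=2a₀=44 at k=8, so the next step gives (m, d) = (22, 19) again — its k=1 value — and the period has length 8.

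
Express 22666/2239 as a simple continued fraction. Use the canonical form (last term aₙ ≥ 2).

22666 = 10×2239 + 276
2239 = 8×276 + 31
276 = 8×31 + 28
31 = 1×28 + 3
28 = 9×3 + 1
3 = 3×1 + 0  (stop)
So 22666/2239 = [10; 8, 8, 1, 9, 3].

[10; 8, 8, 1, 9, 3]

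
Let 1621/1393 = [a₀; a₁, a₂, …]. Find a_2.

9

1621 = 1·1393 + 228   →  a_0 = 1
1393 = 6·228 + 25   →  a_1 = 6
228 = 9·25 + 3   →  a_2 = 9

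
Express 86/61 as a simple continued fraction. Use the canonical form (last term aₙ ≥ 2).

86 = 1·61 + 25
61 = 2·25 + 11
25 = 2·11 + 3
11 = 3·3 + 2
3 = 1·2 + 1
2 = 2·1 + 0  (stop)
So 86/61 = [1; 2, 2, 3, 1, 2].

[1; 2, 2, 3, 1, 2]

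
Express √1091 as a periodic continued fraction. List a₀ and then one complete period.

a₀ = ⌊√1091⌋ = 33.

[33; 33, 66]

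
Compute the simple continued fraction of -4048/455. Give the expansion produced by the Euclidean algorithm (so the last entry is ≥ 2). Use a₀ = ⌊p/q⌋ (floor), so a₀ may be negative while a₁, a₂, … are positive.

[-9; 9, 1, 2, 7, 2]

-4048 = -9·455 + 47
455 = 9·47 + 32
47 = 1·32 + 15
32 = 2·15 + 2
15 = 7·2 + 1
2 = 2·1 + 0  (stop)
So -4048/455 = [-9; 9, 1, 2, 7, 2].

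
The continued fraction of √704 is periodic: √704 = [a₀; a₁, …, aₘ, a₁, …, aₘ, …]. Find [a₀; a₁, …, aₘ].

a₀ = ⌊√704⌋ = 26.
With m₀=0, d₀=1 and mₖ₊₁ = dₖaₖ − mₖ, dₖ₊₁ = (n − mₖ₊₁²)/dₖ, aₖ₊₁ = ⌊(a₀+mₖ₊₁)/dₖ₊₁⌋:
  k=1: m=26, d=28, a=1
  k=2: m=2, d=25, a=1
  k=3: m=23, d=7, a=7
  k=4: m=26, d=4, a=13
  k=5: m=26, d=7, a=7
  k=6: m=23, d=25, a=1
  k=7: m=2, d=28, a=1
  k=8: m=26, d=1, a=52
d=1 and a=2a₀=52 at k=8, so the next step gives (m, d) = (26, 28) again — its k=1 value — and the period has length 8.

[26; 1, 1, 7, 13, 7, 1, 1, 52]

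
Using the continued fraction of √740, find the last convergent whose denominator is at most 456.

√740 = [27; 4, 1, 12, 1, 4, 54, …] (period length 6).
Convergents:
  p_0/q_0 = 27/1
  p_1/q_1 = 109/4
  p_2/q_2 = 136/5
  p_3/q_3 = 1741/64
  p_4/q_4 = 1877/69
  p_5/q_5 = 9249/340
  p_6/q_6 = 501323/18429
q_5 = 340 ≤ 456 < 18429 = q_6, so the answer is 9249/340.

9249/340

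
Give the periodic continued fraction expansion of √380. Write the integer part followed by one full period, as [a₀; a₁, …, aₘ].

[19; 2, 38]

a₀ = ⌊√380⌋ = 19.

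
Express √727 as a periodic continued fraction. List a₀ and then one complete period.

[26; 1, 25, 1, 52]

a₀ = ⌊√727⌋ = 26.
With m₀=0, d₀=1 and mₖ₊₁ = dₖaₖ − mₖ, dₖ₊₁ = (n − mₖ₊₁²)/dₖ, aₖ₊₁ = ⌊(a₀+mₖ₊₁)/dₖ₊₁⌋:
  k=1: m=26, d=51, a=1
  k=2: m=25, d=2, a=25
  k=3: m=25, d=51, a=1
  k=4: m=26, d=1, a=52
d=1 and a=2a₀=52 at k=4, so the next step gives (m, d) = (26, 51) again — its k=1 value — and the period has length 4.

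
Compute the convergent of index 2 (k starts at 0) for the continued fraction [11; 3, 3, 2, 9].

113/10

Using pₖ = aₖpₖ₋₁ + pₖ₋₂, qₖ = aₖqₖ₋₁ + qₖ₋₂ (with p₋₁=1, p₋₂=0, q₋₁=0, q₋₂=1):
  k=0: a=11, p=11, q=1
  k=1: a=3, p=34, q=3
  k=2: a=3, p=113, q=10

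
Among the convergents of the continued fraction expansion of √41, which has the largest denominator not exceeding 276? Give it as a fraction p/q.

√41 = [6; 2, 2, 12, …] (period length 3).
Convergents:
  p_0/q_0 = 6/1
  p_1/q_1 = 13/2
  p_2/q_2 = 32/5
  p_3/q_3 = 397/62
  p_4/q_4 = 826/129
  p_5/q_5 = 2049/320
q_4 = 129 ≤ 276 < 320 = q_5, so the answer is 826/129.

826/129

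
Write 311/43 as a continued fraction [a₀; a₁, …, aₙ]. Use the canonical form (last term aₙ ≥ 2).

311 = 7·43 + 10
43 = 4·10 + 3
10 = 3·3 + 1
3 = 3·1 + 0  (stop)
So 311/43 = [7; 4, 3, 3].

[7; 4, 3, 3]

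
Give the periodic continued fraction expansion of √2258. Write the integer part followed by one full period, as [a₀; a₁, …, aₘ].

a₀ = ⌊√2258⌋ = 47.
With m₀=0, d₀=1 and mₖ₊₁ = dₖaₖ − mₖ, dₖ₊₁ = (n − mₖ₊₁²)/dₖ, aₖ₊₁ = ⌊(a₀+mₖ₊₁)/dₖ₊₁⌋:
  k=1: m=47, d=49, a=1
  k=2: m=2, d=46, a=1
  k=3: m=44, d=7, a=13
  k=4: m=47, d=7, a=13
  k=5: m=44, d=46, a=1
  k=6: m=2, d=49, a=1
  k=7: m=47, d=1, a=94
d=1 and a=2a₀=94 at k=7, so the next step gives (m, d) = (47, 49) again — its k=1 value — and the period has length 7.

[47; 1, 1, 13, 13, 1, 1, 94]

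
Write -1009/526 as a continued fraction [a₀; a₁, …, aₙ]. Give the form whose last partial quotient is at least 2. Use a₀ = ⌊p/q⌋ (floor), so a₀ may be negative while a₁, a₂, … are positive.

-1009 = -2×526 + 43
526 = 12×43 + 10
43 = 4×10 + 3
10 = 3×3 + 1
3 = 3×1 + 0  (stop)
So -1009/526 = [-2; 12, 4, 3, 3].

[-2; 12, 4, 3, 3]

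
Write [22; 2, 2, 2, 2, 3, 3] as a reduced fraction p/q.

Using pₖ = aₖpₖ₋₁ + pₖ₋₂ and qₖ = aₖqₖ₋₁ + qₖ₋₂:
  k=0: a=22, p=22, q=1
  k=1: a=2, p=45, q=2
  k=2: a=2, p=112, q=5
  k=3: a=2, p=269, q=12
  k=4: a=2, p=650, q=29
  k=5: a=3, p=2219, q=99
  k=6: a=3, p=7307, q=326

7307/326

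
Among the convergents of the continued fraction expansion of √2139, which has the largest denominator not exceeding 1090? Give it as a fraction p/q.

√2139 = [46; 4, 92, …] (period length 2).
Convergents:
  p_0/q_0 = 46/1
  p_1/q_1 = 185/4
  p_2/q_2 = 17066/369
  p_3/q_3 = 68449/1480
q_2 = 369 ≤ 1090 < 1480 = q_3, so the answer is 17066/369.

17066/369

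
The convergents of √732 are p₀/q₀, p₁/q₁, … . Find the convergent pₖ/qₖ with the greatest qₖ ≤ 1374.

26325/973

√732 = [27; 18, 54, …] (period length 2).
Convergents:
  p_0/q_0 = 27/1
  p_1/q_1 = 487/18
  p_2/q_2 = 26325/973
  p_3/q_3 = 474337/17532
q_2 = 973 ≤ 1374 < 17532 = q_3, so the answer is 26325/973.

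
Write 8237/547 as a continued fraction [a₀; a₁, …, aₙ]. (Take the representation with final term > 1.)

8237 = 15*547 + 32
547 = 17*32 + 3
32 = 10*3 + 2
3 = 1*2 + 1
2 = 2*1 + 0  (stop)
So 8237/547 = [15; 17, 10, 1, 2].

[15; 17, 10, 1, 2]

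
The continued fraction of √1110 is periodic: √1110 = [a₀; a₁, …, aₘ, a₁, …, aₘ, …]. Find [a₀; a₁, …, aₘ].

[33; 3, 6, 3, 66]

a₀ = ⌊√1110⌋ = 33.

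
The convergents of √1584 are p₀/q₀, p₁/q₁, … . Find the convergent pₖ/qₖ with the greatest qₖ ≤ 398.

√1584 = [39; 1, 3, 1, 78, …] (period length 4).
Convergents:
  p_0/q_0 = 39/1
  p_1/q_1 = 40/1
  p_2/q_2 = 159/4
  p_3/q_3 = 199/5
  p_4/q_4 = 15681/394
  p_5/q_5 = 15880/399
q_4 = 394 ≤ 398 < 399 = q_5, so the answer is 15681/394.

15681/394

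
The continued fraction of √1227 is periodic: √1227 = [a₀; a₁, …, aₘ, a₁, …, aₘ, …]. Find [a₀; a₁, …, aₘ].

[35; 35, 70]

a₀ = ⌊√1227⌋ = 35.
With m₀=0, d₀=1 and mₖ₊₁ = dₖaₖ − mₖ, dₖ₊₁ = (n − mₖ₊₁²)/dₖ, aₖ₊₁ = ⌊(a₀+mₖ₊₁)/dₖ₊₁⌋:
  k=1: m=35, d=2, a=35
  k=2: m=35, d=1, a=70
d=1 and a=2a₀=70 at k=2, so the next step gives (m, d) = (35, 2) again — its k=1 value — and the period has length 2.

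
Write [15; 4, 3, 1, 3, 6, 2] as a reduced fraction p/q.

Fold from the inside: start with 2/1.
  6 + 1/2 = 13/2
  3 + 2/13 = 41/13
  1 + 13/41 = 54/41
  3 + 41/54 = 203/54
  4 + 54/203 = 866/203
  15 + 203/866 = 13193/866

13193/866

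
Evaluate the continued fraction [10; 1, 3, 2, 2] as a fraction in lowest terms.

237/22

Using pₖ = aₖpₖ₋₁ + pₖ₋₂ and qₖ = aₖqₖ₋₁ + qₖ₋₂:
  k=0: a=10, p=10, q=1
  k=1: a=1, p=11, q=1
  k=2: a=3, p=43, q=4
  k=3: a=2, p=97, q=9
  k=4: a=2, p=237, q=22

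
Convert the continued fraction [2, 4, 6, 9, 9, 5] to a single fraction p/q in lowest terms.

23878/10659

Using pₖ = aₖpₖ₋₁ + pₖ₋₂ and qₖ = aₖqₖ₋₁ + qₖ₋₂:
  k=0: a=2, p=2, q=1
  k=1: a=4, p=9, q=4
  k=2: a=6, p=56, q=25
  k=3: a=9, p=513, q=229
  k=4: a=9, p=4673, q=2086
  k=5: a=5, p=23878, q=10659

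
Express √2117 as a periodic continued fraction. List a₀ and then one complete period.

a₀ = ⌊√2117⌋ = 46.
With m₀=0, d₀=1 and mₖ₊₁ = dₖaₖ − mₖ, dₖ₊₁ = (n − mₖ₊₁²)/dₖ, aₖ₊₁ = ⌊(a₀+mₖ₊₁)/dₖ₊₁⌋:
  k=1: m=46, d=1, a=92
d=1 and a=2a₀=92 at k=1, so the next step gives (m, d) = (46, 1) again — its k=1 value — and the period has length 1.

[46; 92]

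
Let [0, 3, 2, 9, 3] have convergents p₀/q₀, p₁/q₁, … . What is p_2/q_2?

2/7

Using pₖ = aₖpₖ₋₁ + pₖ₋₂, qₖ = aₖqₖ₋₁ + qₖ₋₂ (with p₋₁=1, p₋₂=0, q₋₁=0, q₋₂=1):
  k=0: a=0, p=0, q=1
  k=1: a=3, p=1, q=3
  k=2: a=2, p=2, q=7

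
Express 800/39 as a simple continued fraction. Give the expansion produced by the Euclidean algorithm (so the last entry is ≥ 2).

800 = 20·39 + 20
39 = 1·20 + 19
20 = 1·19 + 1
19 = 19·1 + 0  (stop)
So 800/39 = [20; 1, 1, 19].

[20; 1, 1, 19]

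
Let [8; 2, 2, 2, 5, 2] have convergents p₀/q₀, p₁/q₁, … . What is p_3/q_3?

101/12

Using pₖ = aₖpₖ₋₁ + pₖ₋₂, qₖ = aₖqₖ₋₁ + qₖ₋₂ (with p₋₁=1, p₋₂=0, q₋₁=0, q₋₂=1):
  k=0: a=8, p=8, q=1
  k=1: a=2, p=17, q=2
  k=2: a=2, p=42, q=5
  k=3: a=2, p=101, q=12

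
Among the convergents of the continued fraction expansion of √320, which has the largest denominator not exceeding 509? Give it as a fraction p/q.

5778/323

√320 = [17; 1, 7, 1, 34, …] (period length 4).
Convergents:
  p_0/q_0 = 17/1
  p_1/q_1 = 18/1
  p_2/q_2 = 143/8
  p_3/q_3 = 161/9
  p_4/q_4 = 5617/314
  p_5/q_5 = 5778/323
  p_6/q_6 = 46063/2575
q_5 = 323 ≤ 509 < 2575 = q_6, so the answer is 5778/323.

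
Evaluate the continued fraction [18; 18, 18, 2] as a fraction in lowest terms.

Fold from the inside: start with 2/1.
  18 + 1/2 = 37/2
  18 + 2/37 = 668/37
  18 + 37/668 = 12061/668

12061/668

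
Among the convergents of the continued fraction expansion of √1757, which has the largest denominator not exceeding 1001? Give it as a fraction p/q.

41707/995

√1757 = [41; 1, 10, 1, 82, …] (period length 4).
Convergents:
  p_0/q_0 = 41/1
  p_1/q_1 = 42/1
  p_2/q_2 = 461/11
  p_3/q_3 = 503/12
  p_4/q_4 = 41707/995
  p_5/q_5 = 42210/1007
q_4 = 995 ≤ 1001 < 1007 = q_5, so the answer is 41707/995.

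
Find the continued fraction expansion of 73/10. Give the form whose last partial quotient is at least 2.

[7; 3, 3]

73 = 7×10 + 3
10 = 3×3 + 1
3 = 3×1 + 0  (stop)
So 73/10 = [7; 3, 3].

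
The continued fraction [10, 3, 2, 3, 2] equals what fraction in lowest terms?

Fold from the inside: start with 2/1.
  3 + 1/2 = 7/2
  2 + 2/7 = 16/7
  3 + 7/16 = 55/16
  10 + 16/55 = 566/55

566/55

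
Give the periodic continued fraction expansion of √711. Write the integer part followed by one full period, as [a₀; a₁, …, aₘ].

[26; 1, 1, 1, 52]

a₀ = ⌊√711⌋ = 26.
With m₀=0, d₀=1 and mₖ₊₁ = dₖaₖ − mₖ, dₖ₊₁ = (n − mₖ₊₁²)/dₖ, aₖ₊₁ = ⌊(a₀+mₖ₊₁)/dₖ₊₁⌋:
  k=1: m=26, d=35, a=1
  k=2: m=9, d=18, a=1
  k=3: m=9, d=35, a=1
  k=4: m=26, d=1, a=52
d=1 and a=2a₀=52 at k=4, so the next step gives (m, d) = (26, 35) again — its k=1 value — and the period has length 4.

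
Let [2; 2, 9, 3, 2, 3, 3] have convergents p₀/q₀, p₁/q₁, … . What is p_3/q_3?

146/59

Using pₖ = aₖpₖ₋₁ + pₖ₋₂, qₖ = aₖqₖ₋₁ + qₖ₋₂ (with p₋₁=1, p₋₂=0, q₋₁=0, q₋₂=1):
  k=0: a=2, p=2, q=1
  k=1: a=2, p=5, q=2
  k=2: a=9, p=47, q=19
  k=3: a=3, p=146, q=59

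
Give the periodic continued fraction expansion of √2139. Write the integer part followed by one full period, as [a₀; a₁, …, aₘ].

a₀ = ⌊√2139⌋ = 46.

[46; 4, 92]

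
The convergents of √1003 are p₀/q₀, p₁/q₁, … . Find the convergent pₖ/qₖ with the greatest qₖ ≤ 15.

√1003 = [31; 1, 2, 31, 2, 1, 62, …] (period length 6).
Convergents:
  p_0/q_0 = 31/1
  p_1/q_1 = 32/1
  p_2/q_2 = 95/3
  p_3/q_3 = 2977/94
q_2 = 3 ≤ 15 < 94 = q_3, so the answer is 95/3.

95/3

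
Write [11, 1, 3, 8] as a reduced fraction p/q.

388/33

Fold from the inside: start with 8/1.
  3 + 1/8 = 25/8
  1 + 8/25 = 33/25
  11 + 25/33 = 388/33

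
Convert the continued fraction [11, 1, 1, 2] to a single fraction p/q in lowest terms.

Fold from the inside: start with 2/1.
  1 + 1/2 = 3/2
  1 + 2/3 = 5/3
  11 + 3/5 = 58/5

58/5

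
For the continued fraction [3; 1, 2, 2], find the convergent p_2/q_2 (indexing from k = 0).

11/3

Using pₖ = aₖpₖ₋₁ + pₖ₋₂, qₖ = aₖqₖ₋₁ + qₖ₋₂ (with p₋₁=1, p₋₂=0, q₋₁=0, q₋₂=1):
  k=0: a=3, p=3, q=1
  k=1: a=1, p=4, q=1
  k=2: a=2, p=11, q=3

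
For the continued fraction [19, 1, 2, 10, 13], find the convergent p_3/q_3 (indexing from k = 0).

Using pₖ = aₖpₖ₋₁ + pₖ₋₂, qₖ = aₖqₖ₋₁ + qₖ₋₂ (with p₋₁=1, p₋₂=0, q₋₁=0, q₋₂=1):
  k=0: a=19, p=19, q=1
  k=1: a=1, p=20, q=1
  k=2: a=2, p=59, q=3
  k=3: a=10, p=610, q=31

610/31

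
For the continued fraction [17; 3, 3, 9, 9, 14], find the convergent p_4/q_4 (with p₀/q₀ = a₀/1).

Using pₖ = aₖpₖ₋₁ + pₖ₋₂, qₖ = aₖqₖ₋₁ + qₖ₋₂ (with p₋₁=1, p₋₂=0, q₋₁=0, q₋₂=1):
  k=0: a=17, p=17, q=1
  k=1: a=3, p=52, q=3
  k=2: a=3, p=173, q=10
  k=3: a=9, p=1609, q=93
  k=4: a=9, p=14654, q=847

14654/847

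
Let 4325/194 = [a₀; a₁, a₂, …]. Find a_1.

4325 = 22·194 + 57   →  a_0 = 22
194 = 3·57 + 23   →  a_1 = 3

3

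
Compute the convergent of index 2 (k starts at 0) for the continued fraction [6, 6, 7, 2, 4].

Using pₖ = aₖpₖ₋₁ + pₖ₋₂, qₖ = aₖqₖ₋₁ + qₖ₋₂ (with p₋₁=1, p₋₂=0, q₋₁=0, q₋₂=1):
  k=0: a=6, p=6, q=1
  k=1: a=6, p=37, q=6
  k=2: a=7, p=265, q=43

265/43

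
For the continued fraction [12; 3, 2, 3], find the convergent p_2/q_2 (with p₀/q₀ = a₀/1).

86/7

Using pₖ = aₖpₖ₋₁ + pₖ₋₂, qₖ = aₖqₖ₋₁ + qₖ₋₂ (with p₋₁=1, p₋₂=0, q₋₁=0, q₋₂=1):
  k=0: a=12, p=12, q=1
  k=1: a=3, p=37, q=3
  k=2: a=2, p=86, q=7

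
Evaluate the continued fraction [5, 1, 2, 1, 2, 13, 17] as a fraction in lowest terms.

14377/2510

Using pₖ = aₖpₖ₋₁ + pₖ₋₂ and qₖ = aₖqₖ₋₁ + qₖ₋₂:
  k=0: a=5, p=5, q=1
  k=1: a=1, p=6, q=1
  k=2: a=2, p=17, q=3
  k=3: a=1, p=23, q=4
  k=4: a=2, p=63, q=11
  k=5: a=13, p=842, q=147
  k=6: a=17, p=14377, q=2510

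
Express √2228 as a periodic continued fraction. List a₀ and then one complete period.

a₀ = ⌊√2228⌋ = 47.

[47; 4, 1, 22, 1, 4, 94]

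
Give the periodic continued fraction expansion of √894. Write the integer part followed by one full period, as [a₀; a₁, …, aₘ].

a₀ = ⌊√894⌋ = 29.
With m₀=0, d₀=1 and mₖ₊₁ = dₖaₖ − mₖ, dₖ₊₁ = (n − mₖ₊₁²)/dₖ, aₖ₊₁ = ⌊(a₀+mₖ₊₁)/dₖ₊₁⌋:
  k=1: m=29, d=53, a=1
  k=2: m=24, d=6, a=8
  k=3: m=24, d=53, a=1
  k=4: m=29, d=1, a=58
d=1 and a=2a₀=58 at k=4, so the next step gives (m, d) = (29, 53) again — its k=1 value — and the period has length 4.

[29; 1, 8, 1, 58]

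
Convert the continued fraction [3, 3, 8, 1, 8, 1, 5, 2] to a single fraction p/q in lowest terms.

Using pₖ = aₖpₖ₋₁ + pₖ₋₂ and qₖ = aₖqₖ₋₁ + qₖ₋₂:
  k=0: a=3, p=3, q=1
  k=1: a=3, p=10, q=3
  k=2: a=8, p=83, q=25
  k=3: a=1, p=93, q=28
  k=4: a=8, p=827, q=249
  k=5: a=1, p=920, q=277
  k=6: a=5, p=5427, q=1634
  k=7: a=2, p=11774, q=3545

11774/3545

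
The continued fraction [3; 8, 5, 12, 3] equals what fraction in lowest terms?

4811/1541

Using pₖ = aₖpₖ₋₁ + pₖ₋₂ and qₖ = aₖqₖ₋₁ + qₖ₋₂:
  k=0: a=3, p=3, q=1
  k=1: a=8, p=25, q=8
  k=2: a=5, p=128, q=41
  k=3: a=12, p=1561, q=500
  k=4: a=3, p=4811, q=1541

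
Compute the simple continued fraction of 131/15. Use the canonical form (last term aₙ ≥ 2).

131 = 8×15 + 11
15 = 1×11 + 4
11 = 2×4 + 3
4 = 1×3 + 1
3 = 3×1 + 0  (stop)
So 131/15 = [8; 1, 2, 1, 3].

[8; 1, 2, 1, 3]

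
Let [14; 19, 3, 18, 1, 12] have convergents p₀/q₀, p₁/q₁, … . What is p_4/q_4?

Using pₖ = aₖpₖ₋₁ + pₖ₋₂, qₖ = aₖqₖ₋₁ + qₖ₋₂ (with p₋₁=1, p₋₂=0, q₋₁=0, q₋₂=1):
  k=0: a=14, p=14, q=1
  k=1: a=19, p=267, q=19
  k=2: a=3, p=815, q=58
  k=3: a=18, p=14937, q=1063
  k=4: a=1, p=15752, q=1121

15752/1121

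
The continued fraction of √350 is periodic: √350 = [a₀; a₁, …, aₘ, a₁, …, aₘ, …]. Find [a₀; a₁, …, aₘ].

[18; 1, 2, 2, 2, 1, 36]

a₀ = ⌊√350⌋ = 18.
With m₀=0, d₀=1 and mₖ₊₁ = dₖaₖ − mₖ, dₖ₊₁ = (n − mₖ₊₁²)/dₖ, aₖ₊₁ = ⌊(a₀+mₖ₊₁)/dₖ₊₁⌋:
  k=1: m=18, d=26, a=1
  k=2: m=8, d=11, a=2
  k=3: m=14, d=14, a=2
  k=4: m=14, d=11, a=2
  k=5: m=8, d=26, a=1
  k=6: m=18, d=1, a=36
d=1 and a=2a₀=36 at k=6, so the next step gives (m, d) = (18, 26) again — its k=1 value — and the period has length 6.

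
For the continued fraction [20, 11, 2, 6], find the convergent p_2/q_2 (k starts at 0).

Using pₖ = aₖpₖ₋₁ + pₖ₋₂, qₖ = aₖqₖ₋₁ + qₖ₋₂ (with p₋₁=1, p₋₂=0, q₋₁=0, q₋₂=1):
  k=0: a=20, p=20, q=1
  k=1: a=11, p=221, q=11
  k=2: a=2, p=462, q=23

462/23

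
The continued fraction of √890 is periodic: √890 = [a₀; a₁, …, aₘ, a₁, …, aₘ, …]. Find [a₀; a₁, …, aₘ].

a₀ = ⌊√890⌋ = 29.
With m₀=0, d₀=1 and mₖ₊₁ = dₖaₖ − mₖ, dₖ₊₁ = (n − mₖ₊₁²)/dₖ, aₖ₊₁ = ⌊(a₀+mₖ₊₁)/dₖ₊₁⌋:
  k=1: m=29, d=49, a=1
  k=2: m=20, d=10, a=4
  k=3: m=20, d=49, a=1
  k=4: m=29, d=1, a=58
d=1 and a=2a₀=58 at k=4, so the next step gives (m, d) = (29, 49) again — its k=1 value — and the period has length 4.

[29; 1, 4, 1, 58]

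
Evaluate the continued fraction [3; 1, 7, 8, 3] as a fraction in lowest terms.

787/203

Fold from the inside: start with 3/1.
  8 + 1/3 = 25/3
  7 + 3/25 = 178/25
  1 + 25/178 = 203/178
  3 + 178/203 = 787/203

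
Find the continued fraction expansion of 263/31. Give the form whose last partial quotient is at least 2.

263 = 8×31 + 15
31 = 2×15 + 1
15 = 15×1 + 0  (stop)
So 263/31 = [8; 2, 15].

[8; 2, 15]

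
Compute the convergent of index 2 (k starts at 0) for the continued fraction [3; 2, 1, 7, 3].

10/3

Using pₖ = aₖpₖ₋₁ + pₖ₋₂, qₖ = aₖqₖ₋₁ + qₖ₋₂ (with p₋₁=1, p₋₂=0, q₋₁=0, q₋₂=1):
  k=0: a=3, p=3, q=1
  k=1: a=2, p=7, q=2
  k=2: a=1, p=10, q=3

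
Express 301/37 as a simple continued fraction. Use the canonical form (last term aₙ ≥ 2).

[8; 7, 2, 2]

301 = 8*37 + 5
37 = 7*5 + 2
5 = 2*2 + 1
2 = 2*1 + 0  (stop)
So 301/37 = [8; 7, 2, 2].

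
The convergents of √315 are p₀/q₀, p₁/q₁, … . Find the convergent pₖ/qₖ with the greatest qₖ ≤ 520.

7543/425

√315 = [17; 1, 2, 1, 34, …] (period length 4).
Convergents:
  p_0/q_0 = 17/1
  p_1/q_1 = 18/1
  p_2/q_2 = 53/3
  p_3/q_3 = 71/4
  p_4/q_4 = 2467/139
  p_5/q_5 = 2538/143
  p_6/q_6 = 7543/425
  p_7/q_7 = 10081/568
q_6 = 425 ≤ 520 < 568 = q_7, so the answer is 7543/425.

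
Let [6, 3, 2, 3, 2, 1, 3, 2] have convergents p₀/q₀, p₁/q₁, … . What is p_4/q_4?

Using pₖ = aₖpₖ₋₁ + pₖ₋₂, qₖ = aₖqₖ₋₁ + qₖ₋₂ (with p₋₁=1, p₋₂=0, q₋₁=0, q₋₂=1):
  k=0: a=6, p=6, q=1
  k=1: a=3, p=19, q=3
  k=2: a=2, p=44, q=7
  k=3: a=3, p=151, q=24
  k=4: a=2, p=346, q=55

346/55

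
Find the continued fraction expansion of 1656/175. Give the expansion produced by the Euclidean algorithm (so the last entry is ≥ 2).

1656 = 9×175 + 81
175 = 2×81 + 13
81 = 6×13 + 3
13 = 4×3 + 1
3 = 3×1 + 0  (stop)
So 1656/175 = [9; 2, 6, 4, 3].

[9; 2, 6, 4, 3]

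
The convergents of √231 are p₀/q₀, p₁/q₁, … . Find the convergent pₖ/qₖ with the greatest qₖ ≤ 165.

2295/151

√231 = [15; 5, 30, …] (period length 2).
Convergents:
  p_0/q_0 = 15/1
  p_1/q_1 = 76/5
  p_2/q_2 = 2295/151
  p_3/q_3 = 11551/760
q_2 = 151 ≤ 165 < 760 = q_3, so the answer is 2295/151.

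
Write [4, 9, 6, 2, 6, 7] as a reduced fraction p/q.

Fold from the inside: start with 7/1.
  6 + 1/7 = 43/7
  2 + 7/43 = 93/43
  6 + 43/93 = 601/93
  9 + 93/601 = 5502/601
  4 + 601/5502 = 22609/5502

22609/5502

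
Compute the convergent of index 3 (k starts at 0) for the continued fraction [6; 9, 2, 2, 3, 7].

Using pₖ = aₖpₖ₋₁ + pₖ₋₂, qₖ = aₖqₖ₋₁ + qₖ₋₂ (with p₋₁=1, p₋₂=0, q₋₁=0, q₋₂=1):
  k=0: a=6, p=6, q=1
  k=1: a=9, p=55, q=9
  k=2: a=2, p=116, q=19
  k=3: a=2, p=287, q=47

287/47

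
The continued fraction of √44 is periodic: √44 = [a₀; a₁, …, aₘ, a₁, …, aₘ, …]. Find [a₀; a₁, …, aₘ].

a₀ = ⌊√44⌋ = 6.
With m₀=0, d₀=1 and mₖ₊₁ = dₖaₖ − mₖ, dₖ₊₁ = (n − mₖ₊₁²)/dₖ, aₖ₊₁ = ⌊(a₀+mₖ₊₁)/dₖ₊₁⌋:
  k=1: m=6, d=8, a=1
  k=2: m=2, d=5, a=1
  k=3: m=3, d=7, a=1
  k=4: m=4, d=4, a=2
  k=5: m=4, d=7, a=1
  k=6: m=3, d=5, a=1
  k=7: m=2, d=8, a=1
  k=8: m=6, d=1, a=12
d=1 and a=2a₀=12 at k=8, so the next step gives (m, d) = (6, 8) again — its k=1 value — and the period has length 8.

[6; 1, 1, 1, 2, 1, 1, 1, 12]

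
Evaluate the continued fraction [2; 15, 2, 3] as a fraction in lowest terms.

223/108

Fold from the inside: start with 3/1.
  2 + 1/3 = 7/3
  15 + 3/7 = 108/7
  2 + 7/108 = 223/108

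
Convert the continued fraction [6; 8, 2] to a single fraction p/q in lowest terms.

104/17

Fold from the inside: start with 2/1.
  8 + 1/2 = 17/2
  6 + 2/17 = 104/17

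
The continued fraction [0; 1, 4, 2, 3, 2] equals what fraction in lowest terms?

71/87

Fold from the inside: start with 2/1.
  3 + 1/2 = 7/2
  2 + 2/7 = 16/7
  4 + 7/16 = 71/16
  1 + 16/71 = 87/71
  0 + 71/87 = 71/87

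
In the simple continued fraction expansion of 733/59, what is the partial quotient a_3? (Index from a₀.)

1

733 = 12·59 + 25   →  a_0 = 12
59 = 2·25 + 9   →  a_1 = 2
25 = 2·9 + 7   →  a_2 = 2
9 = 1·7 + 2   →  a_3 = 1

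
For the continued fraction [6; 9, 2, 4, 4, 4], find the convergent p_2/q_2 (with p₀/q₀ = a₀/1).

116/19

Using pₖ = aₖpₖ₋₁ + pₖ₋₂, qₖ = aₖqₖ₋₁ + qₖ₋₂ (with p₋₁=1, p₋₂=0, q₋₁=0, q₋₂=1):
  k=0: a=6, p=6, q=1
  k=1: a=9, p=55, q=9
  k=2: a=2, p=116, q=19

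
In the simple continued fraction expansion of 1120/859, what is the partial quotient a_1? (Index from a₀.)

3

1120 = 1·859 + 261   →  a_0 = 1
859 = 3·261 + 76   →  a_1 = 3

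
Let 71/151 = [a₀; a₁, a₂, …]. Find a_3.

1

71 = 0·151 + 71   →  a_0 = 0
151 = 2·71 + 9   →  a_1 = 2
71 = 7·9 + 8   →  a_2 = 7
9 = 1·8 + 1   →  a_3 = 1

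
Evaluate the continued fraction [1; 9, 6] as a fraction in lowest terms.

61/55

Fold from the inside: start with 6/1.
  9 + 1/6 = 55/6
  1 + 6/55 = 61/55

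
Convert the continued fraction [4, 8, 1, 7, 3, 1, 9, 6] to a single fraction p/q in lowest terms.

71753/17447

Using pₖ = aₖpₖ₋₁ + pₖ₋₂ and qₖ = aₖqₖ₋₁ + qₖ₋₂:
  k=0: a=4, p=4, q=1
  k=1: a=8, p=33, q=8
  k=2: a=1, p=37, q=9
  k=3: a=7, p=292, q=71
  k=4: a=3, p=913, q=222
  k=5: a=1, p=1205, q=293
  k=6: a=9, p=11758, q=2859
  k=7: a=6, p=71753, q=17447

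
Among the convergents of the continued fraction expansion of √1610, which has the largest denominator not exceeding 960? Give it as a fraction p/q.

25720/641

√1610 = [40; 8, 80, …] (period length 2).
Convergents:
  p_0/q_0 = 40/1
  p_1/q_1 = 321/8
  p_2/q_2 = 25720/641
  p_3/q_3 = 206081/5136
q_2 = 641 ≤ 960 < 5136 = q_3, so the answer is 25720/641.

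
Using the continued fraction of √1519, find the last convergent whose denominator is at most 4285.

118521/3041

√1519 = [38; 1, 37, 1, 76, …] (period length 4).
Convergents:
  p_0/q_0 = 38/1
  p_1/q_1 = 39/1
  p_2/q_2 = 1481/38
  p_3/q_3 = 1520/39
  p_4/q_4 = 117001/3002
  p_5/q_5 = 118521/3041
  p_6/q_6 = 4502278/115519
q_5 = 3041 ≤ 4285 < 115519 = q_6, so the answer is 118521/3041.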